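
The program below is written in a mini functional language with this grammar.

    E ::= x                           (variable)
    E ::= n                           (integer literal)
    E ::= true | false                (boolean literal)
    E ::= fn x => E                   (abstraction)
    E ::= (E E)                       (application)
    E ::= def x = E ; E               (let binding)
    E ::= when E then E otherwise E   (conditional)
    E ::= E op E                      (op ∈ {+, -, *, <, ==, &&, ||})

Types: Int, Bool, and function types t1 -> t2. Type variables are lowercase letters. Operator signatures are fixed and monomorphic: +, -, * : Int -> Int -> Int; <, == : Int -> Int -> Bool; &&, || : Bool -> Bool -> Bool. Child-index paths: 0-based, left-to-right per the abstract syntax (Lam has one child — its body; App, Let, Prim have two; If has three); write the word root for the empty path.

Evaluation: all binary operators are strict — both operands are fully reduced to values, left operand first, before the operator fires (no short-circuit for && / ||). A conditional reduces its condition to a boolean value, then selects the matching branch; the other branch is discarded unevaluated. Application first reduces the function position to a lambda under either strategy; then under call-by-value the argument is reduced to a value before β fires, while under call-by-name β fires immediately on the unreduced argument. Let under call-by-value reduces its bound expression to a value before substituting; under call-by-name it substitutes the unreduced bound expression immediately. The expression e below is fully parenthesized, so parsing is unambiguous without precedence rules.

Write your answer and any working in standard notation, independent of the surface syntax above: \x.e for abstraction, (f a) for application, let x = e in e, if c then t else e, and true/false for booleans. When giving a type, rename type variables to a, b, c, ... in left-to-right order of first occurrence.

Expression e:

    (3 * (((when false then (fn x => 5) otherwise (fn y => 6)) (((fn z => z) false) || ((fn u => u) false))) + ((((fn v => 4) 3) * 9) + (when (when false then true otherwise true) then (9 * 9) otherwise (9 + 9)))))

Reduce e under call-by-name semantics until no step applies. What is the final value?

Answer: 369

Derivation:
step 0: (3 * (((if false then (\x.5) else (\y.6)) (((\z.z) false) || ((\u.u) false))) + ((((\v.4) 3) * 9) + (if (if false then true else true) then (9 * 9) else (9 + 9)))))
step 1: [if@1.0.0] (3 * (((\y.6) (((\z.z) false) || ((\u.u) false))) + ((((\v.4) 3) * 9) + (if (if false then true else true) then (9 * 9) else (9 + 9)))))
step 2: [beta@1.0] (3 * (6 + ((((\v.4) 3) * 9) + (if (if false then true else true) then (9 * 9) else (9 + 9)))))
step 3: [beta@1.1.0.0] (3 * (6 + ((4 * 9) + (if (if false then true else true) then (9 * 9) else (9 + 9)))))
step 4: [delta@1.1.0] (3 * (6 + (36 + (if (if false then true else true) then (9 * 9) else (9 + 9)))))
step 5: [if@1.1.1.0] (3 * (6 + (36 + (if true then (9 * 9) else (9 + 9)))))
step 6: [if@1.1.1] (3 * (6 + (36 + (9 * 9))))
step 7: [delta@1.1.1] (3 * (6 + (36 + 81)))
step 8: [delta@1.1] (3 * (6 + 117))
step 9: [delta@1] (3 * 123)
step 10: [delta@root] 369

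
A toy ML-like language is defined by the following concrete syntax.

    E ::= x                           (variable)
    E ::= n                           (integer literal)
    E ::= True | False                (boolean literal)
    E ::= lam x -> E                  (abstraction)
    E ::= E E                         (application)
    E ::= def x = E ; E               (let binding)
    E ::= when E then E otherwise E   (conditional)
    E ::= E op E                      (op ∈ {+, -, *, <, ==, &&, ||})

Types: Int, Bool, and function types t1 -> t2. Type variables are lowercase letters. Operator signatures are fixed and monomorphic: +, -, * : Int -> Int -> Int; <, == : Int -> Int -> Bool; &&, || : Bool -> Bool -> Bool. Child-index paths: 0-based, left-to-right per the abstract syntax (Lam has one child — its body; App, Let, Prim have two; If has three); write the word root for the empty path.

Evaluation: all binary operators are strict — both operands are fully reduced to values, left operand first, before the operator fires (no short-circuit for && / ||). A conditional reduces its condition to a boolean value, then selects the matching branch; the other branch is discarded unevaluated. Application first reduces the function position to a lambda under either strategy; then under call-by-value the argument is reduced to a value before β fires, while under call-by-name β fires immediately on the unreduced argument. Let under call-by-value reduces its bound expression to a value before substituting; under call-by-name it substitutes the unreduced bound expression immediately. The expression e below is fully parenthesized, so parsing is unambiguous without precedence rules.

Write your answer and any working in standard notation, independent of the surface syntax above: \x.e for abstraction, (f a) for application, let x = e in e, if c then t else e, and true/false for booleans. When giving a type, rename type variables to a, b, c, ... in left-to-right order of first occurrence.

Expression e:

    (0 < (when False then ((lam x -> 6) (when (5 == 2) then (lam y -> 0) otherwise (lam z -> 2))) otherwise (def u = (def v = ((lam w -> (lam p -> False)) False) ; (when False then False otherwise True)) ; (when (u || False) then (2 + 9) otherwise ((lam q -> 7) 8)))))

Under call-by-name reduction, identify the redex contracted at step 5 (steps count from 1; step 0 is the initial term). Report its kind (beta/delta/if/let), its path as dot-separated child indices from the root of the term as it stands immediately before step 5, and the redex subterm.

Working:
step 0: (0 < (if false then ((\x.6) (if (5 == 2) then (\y.0) else (\z.2))) else (let u = (let v = ((\w.(\p.false)) false) in (if false then false else true)) in (if (u || false) then (2 + 9) else ((\q.7) 8)))))
step 1: [if@1] (0 < (let u = (let v = ((\w.(\p.false)) false) in (if false then false else true)) in (if (u || false) then (2 + 9) else ((\q.7) 8))))
step 2: [let@1] (0 < (if ((let v = ((\w.(\p.false)) false) in (if false then false else true)) || false) then (2 + 9) else ((\q.7) 8)))
step 3: [let@1.0.0] (0 < (if ((if false then false else true) || false) then (2 + 9) else ((\q.7) 8)))
step 4: [if@1.0.0] (0 < (if (true || false) then (2 + 9) else ((\q.7) 8)))
step 5: [delta@1.0] (0 < (if true then (2 + 9) else ((\q.7) 8)))

Answer: delta at 1.0 : (true || false)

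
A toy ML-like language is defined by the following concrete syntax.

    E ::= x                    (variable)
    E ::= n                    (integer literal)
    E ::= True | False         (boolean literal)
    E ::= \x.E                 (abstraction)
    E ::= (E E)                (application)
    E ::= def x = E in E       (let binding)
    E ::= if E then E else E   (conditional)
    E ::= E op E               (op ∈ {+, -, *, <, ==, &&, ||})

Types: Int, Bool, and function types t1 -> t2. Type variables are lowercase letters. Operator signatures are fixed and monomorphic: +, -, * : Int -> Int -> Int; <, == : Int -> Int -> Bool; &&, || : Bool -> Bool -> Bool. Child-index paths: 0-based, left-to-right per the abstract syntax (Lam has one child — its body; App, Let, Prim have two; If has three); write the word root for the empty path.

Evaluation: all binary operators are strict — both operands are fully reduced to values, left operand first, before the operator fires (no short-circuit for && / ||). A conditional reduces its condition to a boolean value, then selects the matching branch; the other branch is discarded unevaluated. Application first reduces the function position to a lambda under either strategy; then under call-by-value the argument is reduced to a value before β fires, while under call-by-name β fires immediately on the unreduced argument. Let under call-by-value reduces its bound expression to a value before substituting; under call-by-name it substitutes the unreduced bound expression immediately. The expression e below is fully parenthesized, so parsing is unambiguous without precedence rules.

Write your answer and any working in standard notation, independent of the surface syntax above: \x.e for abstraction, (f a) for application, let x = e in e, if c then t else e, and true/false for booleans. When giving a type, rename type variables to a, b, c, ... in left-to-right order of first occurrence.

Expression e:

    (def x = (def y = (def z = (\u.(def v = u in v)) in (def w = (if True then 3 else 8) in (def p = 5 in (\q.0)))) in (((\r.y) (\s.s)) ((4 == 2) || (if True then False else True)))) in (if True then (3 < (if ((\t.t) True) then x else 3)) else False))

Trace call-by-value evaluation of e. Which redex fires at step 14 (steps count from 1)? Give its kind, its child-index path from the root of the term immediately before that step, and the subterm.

Answer: if at 1 : (if true then 0 else 3)

Derivation:
step 0: (let x = (let y = (let z = (\u.(let v = u in v)) in (let w = (if true then 3 else 8) in (let p = 5 in (\q.0)))) in (((\r.y) (\s.s)) ((4 == 2) || (if true then false else true)))) in (if true then (3 < (if ((\t.t) true) then x else 3)) else false))
step 1: [let@0.0] (let x = (let y = (let w = (if true then 3 else 8) in (let p = 5 in (\q.0))) in (((\r.y) (\s.s)) ((4 == 2) || (if true then false else true)))) in (if true then (3 < (if ((\t.t) true) then x else 3)) else false))
step 2: [if@0.0.0] (let x = (let y = (let w = 3 in (let p = 5 in (\q.0))) in (((\r.y) (\s.s)) ((4 == 2) || (if true then false else true)))) in (if true then (3 < (if ((\t.t) true) then x else 3)) else false))
step 3: [let@0.0] (let x = (let y = (let p = 5 in (\q.0)) in (((\r.y) (\s.s)) ((4 == 2) || (if true then false else true)))) in (if true then (3 < (if ((\t.t) true) then x else 3)) else false))
step 4: [let@0.0] (let x = (let y = (\q.0) in (((\r.y) (\s.s)) ((4 == 2) || (if true then false else true)))) in (if true then (3 < (if ((\t.t) true) then x else 3)) else false))
step 5: [let@0] (let x = (((\r.(\q.0)) (\s.s)) ((4 == 2) || (if true then false else true))) in (if true then (3 < (if ((\t.t) true) then x else 3)) else false))
step 6: [beta@0.0] (let x = ((\q.0) ((4 == 2) || (if true then false else true))) in (if true then (3 < (if ((\t.t) true) then x else 3)) else false))
step 7: [delta@0.1.0] (let x = ((\q.0) (false || (if true then false else true))) in (if true then (3 < (if ((\t.t) true) then x else 3)) else false))
step 8: [if@0.1.1] (let x = ((\q.0) (false || false)) in (if true then (3 < (if ((\t.t) true) then x else 3)) else false))
step 9: [delta@0.1] (let x = ((\q.0) false) in (if true then (3 < (if ((\t.t) true) then x else 3)) else false))
step 10: [beta@0] (let x = 0 in (if true then (3 < (if ((\t.t) true) then x else 3)) else false))
step 11: [let@root] (if true then (3 < (if ((\t.t) true) then 0 else 3)) else false)
step 12: [if@root] (3 < (if ((\t.t) true) then 0 else 3))
step 13: [beta@1.0] (3 < (if true then 0 else 3))
step 14: [if@1] (3 < 0)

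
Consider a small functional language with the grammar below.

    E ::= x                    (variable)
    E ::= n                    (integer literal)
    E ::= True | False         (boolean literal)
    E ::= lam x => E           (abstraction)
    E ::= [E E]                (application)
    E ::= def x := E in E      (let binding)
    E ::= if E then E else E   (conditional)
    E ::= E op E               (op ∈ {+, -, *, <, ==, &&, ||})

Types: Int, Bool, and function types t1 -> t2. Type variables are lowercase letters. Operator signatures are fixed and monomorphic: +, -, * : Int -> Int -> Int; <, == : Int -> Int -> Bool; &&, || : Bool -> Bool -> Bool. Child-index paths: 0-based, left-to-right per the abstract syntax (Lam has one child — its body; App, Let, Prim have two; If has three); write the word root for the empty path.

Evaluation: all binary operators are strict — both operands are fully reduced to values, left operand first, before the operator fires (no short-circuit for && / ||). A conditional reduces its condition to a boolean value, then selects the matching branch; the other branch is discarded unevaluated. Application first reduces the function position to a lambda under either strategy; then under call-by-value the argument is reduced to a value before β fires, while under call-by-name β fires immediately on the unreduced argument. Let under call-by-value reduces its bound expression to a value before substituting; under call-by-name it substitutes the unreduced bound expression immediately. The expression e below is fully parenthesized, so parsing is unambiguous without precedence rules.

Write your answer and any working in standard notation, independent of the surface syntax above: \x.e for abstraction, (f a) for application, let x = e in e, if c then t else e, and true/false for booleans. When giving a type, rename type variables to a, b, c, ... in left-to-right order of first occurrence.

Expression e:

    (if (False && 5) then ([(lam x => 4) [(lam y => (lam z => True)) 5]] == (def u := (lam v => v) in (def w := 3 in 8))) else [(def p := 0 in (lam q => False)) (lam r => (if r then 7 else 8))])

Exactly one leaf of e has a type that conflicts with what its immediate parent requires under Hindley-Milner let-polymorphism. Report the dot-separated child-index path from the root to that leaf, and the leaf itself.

Answer: 0.1 : 5

Derivation:
  unify Bool ~ Bool
  unify Int ~ Bool
  FAIL: mismatch Int ~ Bool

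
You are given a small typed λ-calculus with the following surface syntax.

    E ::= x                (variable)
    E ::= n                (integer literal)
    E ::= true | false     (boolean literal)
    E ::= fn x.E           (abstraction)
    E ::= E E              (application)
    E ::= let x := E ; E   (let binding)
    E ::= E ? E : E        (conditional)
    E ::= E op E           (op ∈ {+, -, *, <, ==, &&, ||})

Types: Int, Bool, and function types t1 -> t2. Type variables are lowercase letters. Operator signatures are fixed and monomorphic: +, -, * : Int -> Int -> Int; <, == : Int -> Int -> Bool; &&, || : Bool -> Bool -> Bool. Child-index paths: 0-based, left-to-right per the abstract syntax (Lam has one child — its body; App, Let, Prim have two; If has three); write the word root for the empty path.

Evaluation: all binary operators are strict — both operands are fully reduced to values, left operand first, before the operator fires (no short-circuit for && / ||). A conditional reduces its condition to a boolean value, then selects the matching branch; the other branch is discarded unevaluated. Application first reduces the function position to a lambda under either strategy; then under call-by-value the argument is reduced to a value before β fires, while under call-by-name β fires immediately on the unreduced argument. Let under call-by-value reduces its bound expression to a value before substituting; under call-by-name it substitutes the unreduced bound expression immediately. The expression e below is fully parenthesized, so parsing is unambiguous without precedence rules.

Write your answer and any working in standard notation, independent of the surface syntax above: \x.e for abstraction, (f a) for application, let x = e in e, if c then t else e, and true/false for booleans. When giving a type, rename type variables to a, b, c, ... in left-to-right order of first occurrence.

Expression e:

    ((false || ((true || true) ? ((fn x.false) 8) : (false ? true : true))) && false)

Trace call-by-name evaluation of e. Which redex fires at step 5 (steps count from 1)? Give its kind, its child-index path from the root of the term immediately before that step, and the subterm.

Answer: delta at root : (false && false)

Trace:
step 0: ((false || (if (true || true) then ((\x.false) 8) else (if false then true else true))) && false)
step 1: [delta@0.1.0] ((false || (if true then ((\x.false) 8) else (if false then true else true))) && false)
step 2: [if@0.1] ((false || ((\x.false) 8)) && false)
step 3: [beta@0.1] ((false || false) && false)
step 4: [delta@0] (false && false)
step 5: [delta@root] false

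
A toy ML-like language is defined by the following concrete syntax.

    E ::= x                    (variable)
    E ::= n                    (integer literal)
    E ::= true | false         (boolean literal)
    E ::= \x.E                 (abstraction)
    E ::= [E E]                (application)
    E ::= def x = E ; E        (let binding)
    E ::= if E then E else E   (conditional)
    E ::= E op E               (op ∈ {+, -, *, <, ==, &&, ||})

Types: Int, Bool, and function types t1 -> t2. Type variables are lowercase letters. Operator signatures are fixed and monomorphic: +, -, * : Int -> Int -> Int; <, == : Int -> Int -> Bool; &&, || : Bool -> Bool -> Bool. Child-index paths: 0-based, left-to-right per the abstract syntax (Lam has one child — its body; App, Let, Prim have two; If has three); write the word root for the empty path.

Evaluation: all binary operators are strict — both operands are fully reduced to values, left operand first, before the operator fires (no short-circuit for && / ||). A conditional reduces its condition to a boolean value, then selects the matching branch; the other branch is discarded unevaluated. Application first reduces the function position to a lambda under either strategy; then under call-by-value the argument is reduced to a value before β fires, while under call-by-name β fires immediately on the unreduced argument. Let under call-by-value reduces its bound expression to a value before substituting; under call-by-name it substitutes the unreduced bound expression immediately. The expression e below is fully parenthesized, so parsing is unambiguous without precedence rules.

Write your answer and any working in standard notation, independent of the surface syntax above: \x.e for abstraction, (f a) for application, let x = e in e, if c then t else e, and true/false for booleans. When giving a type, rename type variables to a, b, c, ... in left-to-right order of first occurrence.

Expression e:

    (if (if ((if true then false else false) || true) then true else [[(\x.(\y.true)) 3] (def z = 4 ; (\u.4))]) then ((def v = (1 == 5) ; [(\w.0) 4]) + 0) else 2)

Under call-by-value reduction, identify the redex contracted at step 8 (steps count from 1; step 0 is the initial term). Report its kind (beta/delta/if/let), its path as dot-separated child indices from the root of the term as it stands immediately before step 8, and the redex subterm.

Answer: delta at root : (0 + 0)

Trace:
step 0: (if (if ((if true then false else false) || true) then true else (((\x.(\y.true)) 3) (let z = 4 in (\u.4)))) then ((let v = (1 == 5) in ((\w.0) 4)) + 0) else 2)
step 1: [if@0.0.0] (if (if (false || true) then true else (((\x.(\y.true)) 3) (let z = 4 in (\u.4)))) then ((let v = (1 == 5) in ((\w.0) 4)) + 0) else 2)
step 2: [delta@0.0] (if (if true then true else (((\x.(\y.true)) 3) (let z = 4 in (\u.4)))) then ((let v = (1 == 5) in ((\w.0) 4)) + 0) else 2)
step 3: [if@0] (if true then ((let v = (1 == 5) in ((\w.0) 4)) + 0) else 2)
step 4: [if@root] ((let v = (1 == 5) in ((\w.0) 4)) + 0)
step 5: [delta@0.0] ((let v = false in ((\w.0) 4)) + 0)
step 6: [let@0] (((\w.0) 4) + 0)
step 7: [beta@0] (0 + 0)
step 8: [delta@root] 0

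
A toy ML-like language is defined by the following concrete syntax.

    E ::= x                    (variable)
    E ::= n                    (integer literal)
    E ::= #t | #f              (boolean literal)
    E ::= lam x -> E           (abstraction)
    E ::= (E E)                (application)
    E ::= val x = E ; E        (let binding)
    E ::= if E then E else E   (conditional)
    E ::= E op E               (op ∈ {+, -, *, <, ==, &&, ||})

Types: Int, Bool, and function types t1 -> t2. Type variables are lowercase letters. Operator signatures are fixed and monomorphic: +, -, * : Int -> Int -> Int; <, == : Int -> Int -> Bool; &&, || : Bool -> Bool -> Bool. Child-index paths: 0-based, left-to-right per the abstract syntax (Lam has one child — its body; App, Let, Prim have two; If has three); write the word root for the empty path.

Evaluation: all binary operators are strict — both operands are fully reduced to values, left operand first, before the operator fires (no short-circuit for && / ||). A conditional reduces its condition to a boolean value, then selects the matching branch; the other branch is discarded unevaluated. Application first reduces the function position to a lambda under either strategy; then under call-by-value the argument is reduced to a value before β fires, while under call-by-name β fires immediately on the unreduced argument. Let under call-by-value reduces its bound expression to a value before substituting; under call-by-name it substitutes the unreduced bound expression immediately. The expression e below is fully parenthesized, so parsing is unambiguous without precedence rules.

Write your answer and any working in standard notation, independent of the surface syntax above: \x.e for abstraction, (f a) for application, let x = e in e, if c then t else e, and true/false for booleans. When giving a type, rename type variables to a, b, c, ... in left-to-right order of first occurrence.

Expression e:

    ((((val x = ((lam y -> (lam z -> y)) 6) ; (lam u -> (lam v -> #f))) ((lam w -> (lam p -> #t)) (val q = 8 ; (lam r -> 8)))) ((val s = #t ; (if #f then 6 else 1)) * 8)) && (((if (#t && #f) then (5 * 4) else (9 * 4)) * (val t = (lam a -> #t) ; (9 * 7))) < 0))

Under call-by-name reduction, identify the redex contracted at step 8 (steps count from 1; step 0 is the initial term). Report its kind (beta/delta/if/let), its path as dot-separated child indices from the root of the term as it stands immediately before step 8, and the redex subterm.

Derivation:
step 0: ((((let x = ((\y.(\z.y)) 6) in (\u.(\v.false))) ((\w.(\p.true)) (let q = 8 in (\r.8)))) ((let s = true in (if false then 6 else 1)) * 8)) && (((if (true && false) then (5 * 4) else (9 * 4)) * (let t = (\a.true) in (9 * 7))) < 0))
step 1: [let@0.0.0] ((((\u.(\v.false)) ((\w.(\p.true)) (let q = 8 in (\r.8)))) ((let s = true in (if false then 6 else 1)) * 8)) && (((if (true && false) then (5 * 4) else (9 * 4)) * (let t = (\a.true) in (9 * 7))) < 0))
step 2: [beta@0.0] (((\v.false) ((let s = true in (if false then 6 else 1)) * 8)) && (((if (true && false) then (5 * 4) else (9 * 4)) * (let t = (\a.true) in (9 * 7))) < 0))
step 3: [beta@0] (false && (((if (true && false) then (5 * 4) else (9 * 4)) * (let t = (\a.true) in (9 * 7))) < 0))
step 4: [delta@1.0.0.0] (false && (((if false then (5 * 4) else (9 * 4)) * (let t = (\a.true) in (9 * 7))) < 0))
step 5: [if@1.0.0] (false && (((9 * 4) * (let t = (\a.true) in (9 * 7))) < 0))
step 6: [delta@1.0.0] (false && ((36 * (let t = (\a.true) in (9 * 7))) < 0))
step 7: [let@1.0.1] (false && ((36 * (9 * 7)) < 0))
step 8: [delta@1.0.1] (false && ((36 * 63) < 0))

Answer: delta at 1.0.1 : (9 * 7)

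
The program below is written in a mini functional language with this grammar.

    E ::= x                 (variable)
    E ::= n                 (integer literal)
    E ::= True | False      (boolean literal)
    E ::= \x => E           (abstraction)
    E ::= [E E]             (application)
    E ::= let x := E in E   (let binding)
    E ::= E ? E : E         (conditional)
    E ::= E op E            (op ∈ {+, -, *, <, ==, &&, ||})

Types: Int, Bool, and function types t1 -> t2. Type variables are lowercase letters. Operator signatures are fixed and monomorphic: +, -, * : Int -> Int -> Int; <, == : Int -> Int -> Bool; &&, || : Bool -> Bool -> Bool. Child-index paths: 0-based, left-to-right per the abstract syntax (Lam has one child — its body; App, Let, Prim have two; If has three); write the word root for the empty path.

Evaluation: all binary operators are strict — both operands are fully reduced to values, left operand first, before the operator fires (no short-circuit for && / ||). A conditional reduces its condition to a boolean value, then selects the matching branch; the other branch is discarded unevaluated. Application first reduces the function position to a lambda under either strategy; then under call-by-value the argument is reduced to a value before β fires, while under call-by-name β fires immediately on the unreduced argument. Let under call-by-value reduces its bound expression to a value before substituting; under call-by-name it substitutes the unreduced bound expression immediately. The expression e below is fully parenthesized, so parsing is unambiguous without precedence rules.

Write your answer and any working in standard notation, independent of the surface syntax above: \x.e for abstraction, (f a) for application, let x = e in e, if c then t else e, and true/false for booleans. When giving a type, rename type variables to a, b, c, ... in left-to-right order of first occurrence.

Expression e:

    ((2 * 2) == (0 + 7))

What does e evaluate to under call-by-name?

Derivation:
step 0: ((2 * 2) == (0 + 7))
step 1: [delta@0] (4 == (0 + 7))
step 2: [delta@1] (4 == 7)
step 3: [delta@root] false

Answer: false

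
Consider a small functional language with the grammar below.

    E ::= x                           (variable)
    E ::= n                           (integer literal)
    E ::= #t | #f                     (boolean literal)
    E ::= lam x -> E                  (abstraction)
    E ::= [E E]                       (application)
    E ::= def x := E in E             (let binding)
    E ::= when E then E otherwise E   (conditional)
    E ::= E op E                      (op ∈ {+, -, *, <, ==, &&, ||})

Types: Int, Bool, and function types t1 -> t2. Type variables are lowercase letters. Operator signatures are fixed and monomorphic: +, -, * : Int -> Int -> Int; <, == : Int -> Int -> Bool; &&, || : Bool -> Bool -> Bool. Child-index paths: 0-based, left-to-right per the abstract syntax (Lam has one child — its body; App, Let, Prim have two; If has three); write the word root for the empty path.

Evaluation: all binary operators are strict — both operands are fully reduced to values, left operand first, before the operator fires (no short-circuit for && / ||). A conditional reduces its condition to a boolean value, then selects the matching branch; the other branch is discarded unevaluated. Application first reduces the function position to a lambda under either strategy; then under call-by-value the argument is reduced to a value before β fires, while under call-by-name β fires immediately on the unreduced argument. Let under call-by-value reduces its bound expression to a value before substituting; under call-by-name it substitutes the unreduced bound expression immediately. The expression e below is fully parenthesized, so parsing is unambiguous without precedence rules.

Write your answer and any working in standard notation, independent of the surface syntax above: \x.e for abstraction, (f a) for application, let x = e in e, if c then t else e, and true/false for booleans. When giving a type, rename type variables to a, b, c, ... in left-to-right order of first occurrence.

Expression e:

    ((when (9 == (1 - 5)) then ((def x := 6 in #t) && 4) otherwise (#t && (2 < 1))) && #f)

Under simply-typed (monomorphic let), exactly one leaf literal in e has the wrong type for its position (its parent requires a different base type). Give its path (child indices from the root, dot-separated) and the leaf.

Trace:
  unify Int ~ Int
  unify Int ~ Int
  unify Int ~ Int
  unify Int ~ Int
  unify Bool ~ Bool
let x : Int
  unify Bool ~ Bool
  unify Int ~ Bool
  FAIL: mismatch Int ~ Bool

Answer: 0.1.1 : 4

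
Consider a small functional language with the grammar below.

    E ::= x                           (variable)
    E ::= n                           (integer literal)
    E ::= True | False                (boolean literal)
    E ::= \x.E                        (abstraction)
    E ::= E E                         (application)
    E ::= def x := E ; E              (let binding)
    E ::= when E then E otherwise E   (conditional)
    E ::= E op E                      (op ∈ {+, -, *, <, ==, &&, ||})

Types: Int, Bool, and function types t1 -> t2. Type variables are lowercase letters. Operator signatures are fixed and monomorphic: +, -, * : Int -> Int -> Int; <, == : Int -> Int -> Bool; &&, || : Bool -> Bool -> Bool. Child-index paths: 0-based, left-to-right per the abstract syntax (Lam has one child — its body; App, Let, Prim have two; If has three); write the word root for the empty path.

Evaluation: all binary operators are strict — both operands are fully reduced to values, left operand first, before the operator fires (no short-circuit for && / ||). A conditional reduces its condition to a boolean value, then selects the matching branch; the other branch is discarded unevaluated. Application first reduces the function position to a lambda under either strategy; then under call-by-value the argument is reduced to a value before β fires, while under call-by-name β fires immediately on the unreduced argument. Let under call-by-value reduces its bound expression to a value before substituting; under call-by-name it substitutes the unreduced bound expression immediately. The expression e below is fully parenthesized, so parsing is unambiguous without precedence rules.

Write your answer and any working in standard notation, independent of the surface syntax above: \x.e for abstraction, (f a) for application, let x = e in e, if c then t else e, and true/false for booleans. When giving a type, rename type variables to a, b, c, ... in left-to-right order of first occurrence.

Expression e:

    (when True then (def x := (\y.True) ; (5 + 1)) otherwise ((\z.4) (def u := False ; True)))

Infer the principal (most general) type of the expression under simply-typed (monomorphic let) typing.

Answer: Int

Working:
  unify Bool ~ Bool
\y._ : a -> Bool
let x : a -> Bool
  unify Int ~ Int
  unify Int ~ Int
\z._ : b -> Int
let u : Bool
  unify b -> Int ~ Bool -> c
  unify b ~ Bool
  unify Int ~ c
_ _ : Int
  unify Int ~ Int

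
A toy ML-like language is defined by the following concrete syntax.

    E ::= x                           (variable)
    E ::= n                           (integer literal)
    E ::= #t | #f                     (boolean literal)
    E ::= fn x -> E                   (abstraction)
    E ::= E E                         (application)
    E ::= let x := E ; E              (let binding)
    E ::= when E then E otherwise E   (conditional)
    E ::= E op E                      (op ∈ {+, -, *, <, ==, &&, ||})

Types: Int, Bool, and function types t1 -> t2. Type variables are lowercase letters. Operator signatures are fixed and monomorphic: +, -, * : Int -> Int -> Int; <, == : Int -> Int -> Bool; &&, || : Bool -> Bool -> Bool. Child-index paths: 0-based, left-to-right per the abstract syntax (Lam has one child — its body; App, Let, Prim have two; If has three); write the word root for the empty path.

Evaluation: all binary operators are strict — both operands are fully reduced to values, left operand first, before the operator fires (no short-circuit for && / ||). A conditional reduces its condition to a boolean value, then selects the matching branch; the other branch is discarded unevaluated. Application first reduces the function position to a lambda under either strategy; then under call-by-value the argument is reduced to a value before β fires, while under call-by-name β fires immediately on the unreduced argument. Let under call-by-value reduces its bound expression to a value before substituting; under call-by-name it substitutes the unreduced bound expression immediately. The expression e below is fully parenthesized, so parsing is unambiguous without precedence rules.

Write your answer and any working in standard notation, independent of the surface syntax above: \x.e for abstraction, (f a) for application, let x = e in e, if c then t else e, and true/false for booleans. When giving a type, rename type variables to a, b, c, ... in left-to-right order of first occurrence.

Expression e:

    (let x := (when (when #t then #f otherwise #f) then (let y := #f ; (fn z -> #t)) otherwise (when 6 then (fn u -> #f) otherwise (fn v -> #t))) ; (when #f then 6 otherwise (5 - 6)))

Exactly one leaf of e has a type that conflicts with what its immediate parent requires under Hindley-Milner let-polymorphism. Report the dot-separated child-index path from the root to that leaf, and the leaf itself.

Answer: 0.2.0 : 6

Working:
  unify Bool ~ Bool
  unify Bool ~ Bool
  unify Bool ~ Bool
let y : Bool
\z._ : a -> Bool
  unify Int ~ Bool
  FAIL: mismatch Int ~ Bool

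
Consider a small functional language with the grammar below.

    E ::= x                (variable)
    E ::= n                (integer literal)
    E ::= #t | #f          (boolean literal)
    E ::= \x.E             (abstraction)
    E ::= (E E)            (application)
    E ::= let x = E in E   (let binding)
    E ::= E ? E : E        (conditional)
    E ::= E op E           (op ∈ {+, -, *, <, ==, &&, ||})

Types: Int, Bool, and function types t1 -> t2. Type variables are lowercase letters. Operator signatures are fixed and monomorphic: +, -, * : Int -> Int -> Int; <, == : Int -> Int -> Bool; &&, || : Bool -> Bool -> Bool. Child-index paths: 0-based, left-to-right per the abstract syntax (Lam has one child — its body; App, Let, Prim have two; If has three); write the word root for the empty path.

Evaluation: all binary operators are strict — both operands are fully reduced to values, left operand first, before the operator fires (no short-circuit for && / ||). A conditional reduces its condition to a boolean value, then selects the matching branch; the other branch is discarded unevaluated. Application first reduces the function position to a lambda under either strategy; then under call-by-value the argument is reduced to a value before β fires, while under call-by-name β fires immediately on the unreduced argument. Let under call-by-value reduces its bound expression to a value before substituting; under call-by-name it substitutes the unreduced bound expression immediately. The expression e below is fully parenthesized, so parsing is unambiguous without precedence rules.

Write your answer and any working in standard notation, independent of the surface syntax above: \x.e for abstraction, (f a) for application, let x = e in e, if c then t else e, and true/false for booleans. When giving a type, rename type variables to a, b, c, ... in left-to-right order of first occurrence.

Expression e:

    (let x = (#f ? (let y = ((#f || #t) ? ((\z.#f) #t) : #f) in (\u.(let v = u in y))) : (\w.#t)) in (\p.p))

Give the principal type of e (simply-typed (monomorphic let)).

Trace:
  unify Bool ~ Bool
  unify Bool ~ Bool
  unify Bool ~ Bool
  unify Bool ~ Bool
\z._ : a -> Bool
  unify a -> Bool ~ Bool -> b
  unify a ~ Bool
  unify Bool ~ b
_ _ : Bool
  unify Bool ~ Bool
let y : Bool
u : c
let v : c
y : Bool
\u._ : c -> Bool
\w._ : d -> Bool
  unify c -> Bool ~ d -> Bool
  unify c ~ d
  unify Bool ~ Bool
let x : d -> Bool
p : e
\p._ : e -> e

Answer: a -> a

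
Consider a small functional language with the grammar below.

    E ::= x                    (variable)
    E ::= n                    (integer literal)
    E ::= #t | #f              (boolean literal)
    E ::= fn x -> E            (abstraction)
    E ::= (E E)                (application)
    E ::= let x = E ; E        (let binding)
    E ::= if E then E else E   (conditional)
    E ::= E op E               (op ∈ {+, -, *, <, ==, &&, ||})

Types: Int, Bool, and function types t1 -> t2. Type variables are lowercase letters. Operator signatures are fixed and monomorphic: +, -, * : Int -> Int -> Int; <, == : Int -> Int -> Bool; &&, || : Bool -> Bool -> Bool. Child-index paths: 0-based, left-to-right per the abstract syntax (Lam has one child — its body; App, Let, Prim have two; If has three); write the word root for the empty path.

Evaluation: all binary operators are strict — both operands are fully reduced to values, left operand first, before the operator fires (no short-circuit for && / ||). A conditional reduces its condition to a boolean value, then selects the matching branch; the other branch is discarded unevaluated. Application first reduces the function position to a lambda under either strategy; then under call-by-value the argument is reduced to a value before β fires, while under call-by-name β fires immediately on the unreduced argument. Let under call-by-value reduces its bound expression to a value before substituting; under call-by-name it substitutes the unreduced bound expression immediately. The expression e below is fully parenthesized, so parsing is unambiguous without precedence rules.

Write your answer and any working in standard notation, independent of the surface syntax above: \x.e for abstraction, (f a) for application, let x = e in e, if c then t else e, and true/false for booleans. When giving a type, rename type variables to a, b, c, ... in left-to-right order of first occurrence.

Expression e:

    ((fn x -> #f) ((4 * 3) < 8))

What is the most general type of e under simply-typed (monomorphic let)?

Trace:
\x._ : a -> Bool
  unify Int ~ Int
  unify Int ~ Int
  unify Int ~ Int
  unify Int ~ Int
  unify a -> Bool ~ Bool -> b
  unify a ~ Bool
  unify Bool ~ b
_ _ : Bool

Answer: Bool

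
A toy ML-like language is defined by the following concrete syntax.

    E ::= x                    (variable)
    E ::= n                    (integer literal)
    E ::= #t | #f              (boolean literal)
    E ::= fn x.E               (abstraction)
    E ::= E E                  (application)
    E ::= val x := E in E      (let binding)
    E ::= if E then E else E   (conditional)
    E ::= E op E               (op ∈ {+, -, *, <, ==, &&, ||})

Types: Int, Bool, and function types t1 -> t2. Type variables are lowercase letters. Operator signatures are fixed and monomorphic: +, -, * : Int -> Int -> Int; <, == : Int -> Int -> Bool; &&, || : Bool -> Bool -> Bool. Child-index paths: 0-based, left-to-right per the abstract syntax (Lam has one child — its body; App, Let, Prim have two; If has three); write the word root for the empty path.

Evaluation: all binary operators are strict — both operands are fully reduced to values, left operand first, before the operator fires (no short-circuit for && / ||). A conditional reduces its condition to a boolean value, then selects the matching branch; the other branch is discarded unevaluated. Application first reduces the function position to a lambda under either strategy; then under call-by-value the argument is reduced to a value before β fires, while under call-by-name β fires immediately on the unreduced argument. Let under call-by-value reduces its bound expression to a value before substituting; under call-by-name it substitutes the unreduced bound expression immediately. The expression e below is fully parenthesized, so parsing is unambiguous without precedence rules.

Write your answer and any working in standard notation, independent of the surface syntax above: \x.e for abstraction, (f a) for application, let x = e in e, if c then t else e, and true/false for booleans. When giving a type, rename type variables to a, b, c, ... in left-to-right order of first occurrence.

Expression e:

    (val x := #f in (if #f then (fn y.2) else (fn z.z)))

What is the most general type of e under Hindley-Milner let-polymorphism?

Answer: Int -> Int

Trace:
let x : Bool
  unify Bool ~ Bool
\y._ : a -> Int
z : b
\z._ : b -> b
  unify a -> Int ~ b -> b
  unify a ~ b
  unify Int ~ b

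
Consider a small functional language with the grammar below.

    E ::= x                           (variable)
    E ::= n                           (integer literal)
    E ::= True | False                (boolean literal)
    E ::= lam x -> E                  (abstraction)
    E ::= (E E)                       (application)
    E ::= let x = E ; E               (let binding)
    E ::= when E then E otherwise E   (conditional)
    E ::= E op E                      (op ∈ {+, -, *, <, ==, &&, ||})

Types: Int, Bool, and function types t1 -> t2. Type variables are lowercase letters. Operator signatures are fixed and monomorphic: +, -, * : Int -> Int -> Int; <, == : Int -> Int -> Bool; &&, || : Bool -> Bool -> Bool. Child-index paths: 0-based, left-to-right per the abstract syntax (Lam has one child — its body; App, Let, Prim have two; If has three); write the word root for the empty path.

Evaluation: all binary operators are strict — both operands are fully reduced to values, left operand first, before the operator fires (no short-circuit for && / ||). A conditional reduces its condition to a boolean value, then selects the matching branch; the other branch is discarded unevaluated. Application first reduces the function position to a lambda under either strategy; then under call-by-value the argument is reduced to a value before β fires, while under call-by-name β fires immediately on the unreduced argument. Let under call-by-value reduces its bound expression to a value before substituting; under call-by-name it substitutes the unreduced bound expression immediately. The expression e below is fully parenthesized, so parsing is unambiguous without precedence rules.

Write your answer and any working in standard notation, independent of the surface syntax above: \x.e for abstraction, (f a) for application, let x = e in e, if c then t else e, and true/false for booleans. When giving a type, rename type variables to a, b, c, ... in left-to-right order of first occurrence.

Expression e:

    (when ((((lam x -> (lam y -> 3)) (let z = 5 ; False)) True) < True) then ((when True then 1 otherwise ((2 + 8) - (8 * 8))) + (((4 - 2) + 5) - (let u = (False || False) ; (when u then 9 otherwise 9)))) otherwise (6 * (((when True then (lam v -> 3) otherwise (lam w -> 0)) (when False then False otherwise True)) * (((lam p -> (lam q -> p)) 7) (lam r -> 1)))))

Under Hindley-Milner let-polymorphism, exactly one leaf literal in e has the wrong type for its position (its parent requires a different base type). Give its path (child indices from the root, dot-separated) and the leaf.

Working:
\y._ : b -> Int
\x._ : a -> b -> Int
let z : Int
  unify a -> b -> Int ~ Bool -> c
  unify a ~ Bool
  unify b -> Int ~ c
_ _ : b -> Int
  unify b -> Int ~ Bool -> d
  unify b ~ Bool
  unify Int ~ d
_ _ : Int
  unify Int ~ Int
  unify Bool ~ Int
  FAIL: mismatch Bool ~ Int

Answer: 0.1 : true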